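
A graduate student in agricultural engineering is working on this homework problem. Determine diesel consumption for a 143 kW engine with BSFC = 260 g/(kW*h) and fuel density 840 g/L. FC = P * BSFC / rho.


FC = P * BSFC / rho_fuel
   = 143 * 260 / 840
   = 37180 / 840
   = 44.26 L/h


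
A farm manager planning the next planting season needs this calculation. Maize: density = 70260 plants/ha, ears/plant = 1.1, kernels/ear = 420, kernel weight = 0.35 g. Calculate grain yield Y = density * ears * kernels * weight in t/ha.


Y = density * ears * kernels * kw
  = 70260 * 1.1 * 420 * 0.35 g/ha
  = 11361042 g/ha
  = 11361.04 kg/ha = 11.36 t/ha


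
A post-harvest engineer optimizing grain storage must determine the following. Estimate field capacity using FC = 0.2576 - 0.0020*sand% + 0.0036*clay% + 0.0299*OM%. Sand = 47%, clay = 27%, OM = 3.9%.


FC = 0.2576 - 0.0020*47 + 0.0036*27 + 0.0299*3.9
   = 0.2576 - 0.0940 + 0.0972 + 0.1166
   = 0.3774


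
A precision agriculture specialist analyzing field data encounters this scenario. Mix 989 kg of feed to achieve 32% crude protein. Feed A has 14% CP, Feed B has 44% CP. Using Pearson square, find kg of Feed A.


parts_A = CP_b - target = 44 - 32 = 12
parts_B = target - CP_a = 32 - 14 = 18
total_parts = 12 + 18 = 30
Feed A = 989 * 12 / 30 = 395.60 kg
Feed B = 989 * 18 / 30 = 593.40 kg

395.60 kg


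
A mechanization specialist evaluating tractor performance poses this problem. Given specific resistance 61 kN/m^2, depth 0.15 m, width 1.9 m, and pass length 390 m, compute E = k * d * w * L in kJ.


E = k * d * w * L
  = 61 * 0.15 * 1.9 * 390
  = 6780.15 kJ


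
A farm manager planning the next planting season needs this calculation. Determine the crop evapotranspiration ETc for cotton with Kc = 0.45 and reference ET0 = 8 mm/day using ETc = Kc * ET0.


ETc = Kc * ET0
    = 0.45 * 8
    = 3.60 mm/day


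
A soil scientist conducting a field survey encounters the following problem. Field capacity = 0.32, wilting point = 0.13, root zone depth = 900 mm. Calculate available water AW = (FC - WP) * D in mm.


AW = (FC - WP) * D
   = (0.32 - 0.13) * 900
   = 0.19 * 900
   = 171 mm


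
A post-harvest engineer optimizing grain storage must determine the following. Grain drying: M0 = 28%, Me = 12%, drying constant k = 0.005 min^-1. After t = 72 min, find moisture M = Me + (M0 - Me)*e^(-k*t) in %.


M = Me + (M0 - Me) * e^(-k*t)
  = 12 + (28 - 12) * e^(-0.005*72)
  = 12 + 16 * e^(-0.360)
  = 12 + 16 * 0.69768
  = 12 + 11.1628
  = 23.16%


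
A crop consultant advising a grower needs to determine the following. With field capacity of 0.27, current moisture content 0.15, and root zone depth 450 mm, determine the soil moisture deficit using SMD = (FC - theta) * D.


SMD = (FC - theta) * D
    = (0.27 - 0.15) * 450
    = 0.120 * 450
    = 54 mm


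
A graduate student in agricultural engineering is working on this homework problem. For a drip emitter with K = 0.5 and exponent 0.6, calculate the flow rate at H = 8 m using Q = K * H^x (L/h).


Q = K * H^x
  = 0.5 * 8^0.6
  = 0.5 * 3.4822
  = 1.74 L/h


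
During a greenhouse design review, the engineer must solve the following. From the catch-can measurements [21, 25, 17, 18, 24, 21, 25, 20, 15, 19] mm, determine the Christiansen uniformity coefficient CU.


xbar = 205 / 10 = 20.500
sum|xi - xbar| = 27
CU = 100 * (1 - 27 / (10 * 20.500))
   = 100 * (1 - 0.1317)
   = 86.83%


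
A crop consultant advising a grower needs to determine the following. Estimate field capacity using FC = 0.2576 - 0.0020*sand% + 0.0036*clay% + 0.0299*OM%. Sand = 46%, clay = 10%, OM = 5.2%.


FC = 0.2576 - 0.0020*46 + 0.0036*10 + 0.0299*5.2
   = 0.2576 - 0.0920 + 0.0360 + 0.1555
   = 0.3571


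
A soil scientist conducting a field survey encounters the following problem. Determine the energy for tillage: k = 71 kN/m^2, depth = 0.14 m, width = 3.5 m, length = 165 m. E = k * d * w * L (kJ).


E = k * d * w * L
  = 71 * 0.14 * 3.5 * 165
  = 5740.35 kJ


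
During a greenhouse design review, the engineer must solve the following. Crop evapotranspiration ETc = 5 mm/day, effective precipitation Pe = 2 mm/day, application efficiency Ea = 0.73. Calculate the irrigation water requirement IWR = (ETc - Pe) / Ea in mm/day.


IWR = (ETc - Pe) / Ea
    = (5 - 2) / 0.73
    = 3 / 0.73
    = 4.11 mm/day


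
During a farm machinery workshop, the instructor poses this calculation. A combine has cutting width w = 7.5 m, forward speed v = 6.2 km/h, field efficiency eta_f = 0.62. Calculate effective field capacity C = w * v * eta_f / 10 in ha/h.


C = w * v * eta_f / 10
  = 7.5 * 6.2 * 0.62 / 10
  = 28.83 / 10
  = 2.88 ha/h


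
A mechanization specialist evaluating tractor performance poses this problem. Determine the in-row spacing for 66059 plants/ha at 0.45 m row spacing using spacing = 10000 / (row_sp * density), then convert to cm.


spacing = 10000 / (row_sp * density)
        = 10000 / (0.45 * 66059)
        = 10000 / 29726.55
        = 0.33640 m = 33.64 cm


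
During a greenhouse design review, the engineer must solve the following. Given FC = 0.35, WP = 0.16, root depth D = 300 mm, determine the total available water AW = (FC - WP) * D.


AW = (FC - WP) * D
   = (0.35 - 0.16) * 300
   = 0.19 * 300
   = 57 mm


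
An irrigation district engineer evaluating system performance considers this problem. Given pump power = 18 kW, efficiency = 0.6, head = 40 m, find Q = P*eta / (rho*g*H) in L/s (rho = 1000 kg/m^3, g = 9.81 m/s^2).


Q = (P * 1000 * eta) / (rho * g * H)
  = (18 * 1000 * 0.6) / (1000 * 9.81 * 40)
  = 10800 / 392400
  = 0.02752 m^3/s = 27.52 L/s


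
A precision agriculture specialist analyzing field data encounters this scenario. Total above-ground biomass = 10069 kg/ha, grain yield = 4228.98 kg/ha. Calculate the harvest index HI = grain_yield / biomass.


HI = grain_yield / biomass
   = 4228.98 / 10069
   = 0.42


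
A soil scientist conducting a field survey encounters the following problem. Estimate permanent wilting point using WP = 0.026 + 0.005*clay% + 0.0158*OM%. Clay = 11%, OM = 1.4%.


WP = 0.026 + 0.005*11 + 0.0158*1.4
   = 0.026 + 0.0550 + 0.0221
   = 0.1031


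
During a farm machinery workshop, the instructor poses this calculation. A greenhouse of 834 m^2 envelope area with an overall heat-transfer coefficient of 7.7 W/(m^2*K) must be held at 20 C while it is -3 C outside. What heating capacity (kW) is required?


dT = 20 - (-3) = 23 K
Q = U * A * dT
  = 7.7 * 834 * 23
  = 147701.40 W = 147.70 kW


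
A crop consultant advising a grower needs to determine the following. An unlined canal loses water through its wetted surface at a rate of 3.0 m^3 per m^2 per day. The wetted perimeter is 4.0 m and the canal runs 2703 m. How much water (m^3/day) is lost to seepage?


S = C * P * L
  = 3.0 * 4.0 * 2703
  = 32436 m^3/day


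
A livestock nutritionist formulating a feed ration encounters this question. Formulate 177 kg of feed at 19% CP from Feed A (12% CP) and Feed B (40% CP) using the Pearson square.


parts_A = CP_b - target = 40 - 19 = 21
parts_B = target - CP_a = 19 - 12 = 7
total_parts = 21 + 7 = 28
Feed A = 177 * 21 / 28 = 132.75 kg
Feed B = 177 * 7 / 28 = 44.25 kg

132.75 kg


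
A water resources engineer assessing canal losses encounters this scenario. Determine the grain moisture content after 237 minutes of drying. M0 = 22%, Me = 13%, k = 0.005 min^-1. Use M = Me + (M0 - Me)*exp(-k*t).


M = Me + (M0 - Me) * e^(-k*t)
  = 13 + (22 - 13) * e^(-0.005*237)
  = 13 + 9 * e^(-1.185)
  = 13 + 9 * 0.30575
  = 13 + 2.7517
  = 15.75%


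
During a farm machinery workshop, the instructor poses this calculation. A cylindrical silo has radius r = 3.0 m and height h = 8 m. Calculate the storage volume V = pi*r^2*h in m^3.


V = pi * r^2 * h
  = pi * 3.0^2 * 8
  = pi * 9 * 8
  = 226.19 m^3


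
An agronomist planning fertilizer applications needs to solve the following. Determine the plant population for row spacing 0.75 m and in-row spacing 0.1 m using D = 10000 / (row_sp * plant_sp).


D = 10000 / (row_sp * plant_sp)
  = 10000 / (0.75 * 0.1)
  = 10000 / 0.0750
  = 133333.33 plants/ha


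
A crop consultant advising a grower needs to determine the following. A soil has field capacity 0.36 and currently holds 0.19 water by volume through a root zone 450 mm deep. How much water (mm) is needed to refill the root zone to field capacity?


SMD = (FC - theta) * D
    = (0.36 - 0.19) * 450
    = 0.170 * 450
    = 76.50 mm


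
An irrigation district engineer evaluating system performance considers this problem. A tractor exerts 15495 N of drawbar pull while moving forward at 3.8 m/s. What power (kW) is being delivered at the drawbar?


P = F * v / 1000
  = 15495 * 3.8 / 1000
  = 58881 / 1000
  = 58.88 kW


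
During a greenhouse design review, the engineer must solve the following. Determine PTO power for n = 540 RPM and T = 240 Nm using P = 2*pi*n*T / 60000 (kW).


P = 2*pi*n*T / 60000
  = 2*pi * 540 * 240 / 60000
  = 814300.82 / 60000
  = 13.57 kW


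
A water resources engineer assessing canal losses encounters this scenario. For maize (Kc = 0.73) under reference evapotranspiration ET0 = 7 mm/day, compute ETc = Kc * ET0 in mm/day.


ETc = Kc * ET0
    = 0.73 * 7
    = 5.11 mm/day


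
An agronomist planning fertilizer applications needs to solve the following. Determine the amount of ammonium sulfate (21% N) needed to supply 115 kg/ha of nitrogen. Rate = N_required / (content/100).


Rate = N_required / (N_content / 100)
     = 115 / (21 / 100)
     = 115 / 0.21
     = 547.62 kg/ha


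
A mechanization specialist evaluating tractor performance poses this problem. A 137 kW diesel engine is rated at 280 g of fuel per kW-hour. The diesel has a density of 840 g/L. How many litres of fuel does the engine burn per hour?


FC = P * BSFC / rho_fuel
   = 137 * 280 / 840
   = 38360 / 840
   = 45.67 L/h


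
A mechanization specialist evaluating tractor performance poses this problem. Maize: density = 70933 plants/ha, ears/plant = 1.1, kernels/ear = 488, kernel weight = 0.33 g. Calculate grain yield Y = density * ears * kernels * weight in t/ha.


Y = density * ears * kernels * kw
  = 70933 * 1.1 * 488 * 0.33 g/ha
  = 12565355.35 g/ha
  = 12565.36 kg/ha = 12.57 t/ha


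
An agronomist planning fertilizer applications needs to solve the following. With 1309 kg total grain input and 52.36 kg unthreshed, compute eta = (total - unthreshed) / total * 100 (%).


eta = (total - unthreshed) / total * 100
    = (1309 - 52.36) / 1309 * 100
    = 1256.64 / 1309 * 100
    = 96%


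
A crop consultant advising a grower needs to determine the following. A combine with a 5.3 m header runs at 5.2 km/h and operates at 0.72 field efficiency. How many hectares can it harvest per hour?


C = w * v * eta_f / 10
  = 5.3 * 5.2 * 0.72 / 10
  = 19.84 / 10
  = 1.98 ha/h


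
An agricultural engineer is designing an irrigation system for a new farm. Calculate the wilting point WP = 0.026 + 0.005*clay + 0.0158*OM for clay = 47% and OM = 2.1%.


WP = 0.026 + 0.005*47 + 0.0158*2.1
   = 0.026 + 0.2350 + 0.0332
   = 0.2942


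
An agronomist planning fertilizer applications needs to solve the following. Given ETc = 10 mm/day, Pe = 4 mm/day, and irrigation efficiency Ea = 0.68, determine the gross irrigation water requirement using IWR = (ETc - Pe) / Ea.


IWR = (ETc - Pe) / Ea
    = (10 - 4) / 0.68
    = 6 / 0.68
    = 8.82 mm/day


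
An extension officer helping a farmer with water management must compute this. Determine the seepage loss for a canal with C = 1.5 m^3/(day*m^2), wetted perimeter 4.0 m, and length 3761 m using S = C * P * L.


S = C * P * L
  = 1.5 * 4.0 * 3761
  = 22566 m^3/day


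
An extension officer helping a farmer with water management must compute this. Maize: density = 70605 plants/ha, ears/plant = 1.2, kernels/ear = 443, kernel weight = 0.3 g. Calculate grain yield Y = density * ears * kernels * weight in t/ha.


Y = density * ears * kernels * kw
  = 70605 * 1.2 * 443 * 0.3 g/ha
  = 11260085.40 g/ha
  = 11260.09 kg/ha = 11.26 t/ha


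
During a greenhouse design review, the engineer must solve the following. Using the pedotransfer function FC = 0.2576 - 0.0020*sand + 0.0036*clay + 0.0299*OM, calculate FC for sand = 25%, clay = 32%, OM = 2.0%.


FC = 0.2576 - 0.0020*25 + 0.0036*32 + 0.0299*2.0
   = 0.2576 - 0.0500 + 0.1152 + 0.0598
   = 0.3826


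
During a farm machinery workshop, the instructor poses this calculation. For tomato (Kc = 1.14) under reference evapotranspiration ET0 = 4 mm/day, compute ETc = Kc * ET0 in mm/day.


ETc = Kc * ET0
    = 1.14 * 4
    = 4.56 mm/day


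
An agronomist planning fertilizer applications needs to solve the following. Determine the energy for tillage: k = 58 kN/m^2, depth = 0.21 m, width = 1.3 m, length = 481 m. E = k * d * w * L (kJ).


E = k * d * w * L
  = 58 * 0.21 * 1.3 * 481
  = 7616.15 kJ


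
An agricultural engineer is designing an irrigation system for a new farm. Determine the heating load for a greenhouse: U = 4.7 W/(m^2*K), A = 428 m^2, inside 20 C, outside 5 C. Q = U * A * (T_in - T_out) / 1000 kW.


dT = 20 - (5) = 15 K
Q = U * A * dT
  = 4.7 * 428 * 15
  = 30174 W = 30.17 kW


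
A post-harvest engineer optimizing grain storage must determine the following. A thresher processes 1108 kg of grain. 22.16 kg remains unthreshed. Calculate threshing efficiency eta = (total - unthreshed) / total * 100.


eta = (total - unthreshed) / total * 100
    = (1108 - 22.16) / 1108 * 100
    = 1085.84 / 1108 * 100
    = 98%


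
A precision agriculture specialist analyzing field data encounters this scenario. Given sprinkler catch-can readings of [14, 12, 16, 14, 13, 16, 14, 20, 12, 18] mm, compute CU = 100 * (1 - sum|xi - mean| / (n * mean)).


xbar = 149 / 10 = 14.900
sum|xi - xbar| = 20.800
CU = 100 * (1 - 20.800 / (10 * 14.900))
   = 100 * (1 - 0.1396)
   = 86.04%


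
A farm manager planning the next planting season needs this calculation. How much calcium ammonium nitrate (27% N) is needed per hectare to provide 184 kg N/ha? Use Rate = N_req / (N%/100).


Rate = N_required / (N_content / 100)
     = 184 / (27 / 100)
     = 184 / 0.27
     = 681.48 kg/ha


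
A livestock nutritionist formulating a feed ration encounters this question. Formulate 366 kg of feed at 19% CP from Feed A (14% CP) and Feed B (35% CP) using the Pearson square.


parts_A = CP_b - target = 35 - 19 = 16
parts_B = target - CP_a = 19 - 14 = 5
total_parts = 16 + 5 = 21
Feed A = 366 * 16 / 21 = 278.86 kg
Feed B = 366 * 5 / 21 = 87.14 kg

278.86 kg


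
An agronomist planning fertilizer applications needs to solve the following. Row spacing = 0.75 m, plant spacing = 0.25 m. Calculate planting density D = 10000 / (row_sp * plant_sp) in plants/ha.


D = 10000 / (row_sp * plant_sp)
  = 10000 / (0.75 * 0.25)
  = 10000 / 0.1875
  = 53333.33 plants/ha


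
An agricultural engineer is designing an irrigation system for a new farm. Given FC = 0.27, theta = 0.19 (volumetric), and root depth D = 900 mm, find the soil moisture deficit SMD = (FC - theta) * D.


SMD = (FC - theta) * D
    = (0.27 - 0.19) * 900
    = 0.080 * 900
    = 72 mm


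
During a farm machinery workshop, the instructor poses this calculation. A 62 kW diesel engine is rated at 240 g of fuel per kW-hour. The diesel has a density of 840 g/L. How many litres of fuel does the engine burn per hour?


FC = P * BSFC / rho_fuel
   = 62 * 240 / 840
   = 14880 / 840
   = 17.71 L/h


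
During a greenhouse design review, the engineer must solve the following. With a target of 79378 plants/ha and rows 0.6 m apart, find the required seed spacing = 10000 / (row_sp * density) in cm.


spacing = 10000 / (row_sp * density)
        = 10000 / (0.6 * 79378)
        = 10000 / 47626.80
        = 0.20997 m = 21.00 cm


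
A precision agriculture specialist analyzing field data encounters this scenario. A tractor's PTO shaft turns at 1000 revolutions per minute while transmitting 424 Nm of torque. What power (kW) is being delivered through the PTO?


P = 2*pi*n*T / 60000
  = 2*pi * 1000 * 424 / 60000
  = 2664070.57 / 60000
  = 44.40 kW


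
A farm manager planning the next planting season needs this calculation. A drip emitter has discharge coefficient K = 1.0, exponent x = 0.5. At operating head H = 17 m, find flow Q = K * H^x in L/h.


Q = K * H^x
  = 1.0 * 17^0.5
  = 1.0 * 4.1231
  = 4.12 L/h


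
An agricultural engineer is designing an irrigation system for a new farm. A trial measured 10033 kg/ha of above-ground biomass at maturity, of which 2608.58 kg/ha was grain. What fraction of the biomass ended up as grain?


HI = grain_yield / biomass
   = 2608.58 / 10033
   = 0.26


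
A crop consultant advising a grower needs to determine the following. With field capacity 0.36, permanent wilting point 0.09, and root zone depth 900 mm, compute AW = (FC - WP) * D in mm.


AW = (FC - WP) * D
   = (0.36 - 0.09) * 900
   = 0.27 * 900
   = 243 mm


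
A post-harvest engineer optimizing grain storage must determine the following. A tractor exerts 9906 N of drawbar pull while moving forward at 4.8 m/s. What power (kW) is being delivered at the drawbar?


P = F * v / 1000
  = 9906 * 4.8 / 1000
  = 47548.80 / 1000
  = 47.55 kW


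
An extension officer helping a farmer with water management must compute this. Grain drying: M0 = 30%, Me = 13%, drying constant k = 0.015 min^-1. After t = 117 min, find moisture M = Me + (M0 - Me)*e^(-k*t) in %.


M = Me + (M0 - Me) * e^(-k*t)
  = 13 + (30 - 13) * e^(-0.015*117)
  = 13 + 17 * e^(-1.755)
  = 13 + 17 * 0.17291
  = 13 + 2.9394
  = 15.94%


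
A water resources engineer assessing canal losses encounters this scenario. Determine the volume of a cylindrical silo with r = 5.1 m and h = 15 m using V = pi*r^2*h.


V = pi * r^2 * h
  = pi * 5.1^2 * 15
  = pi * 26.01 * 15
  = 1225.69 m^3


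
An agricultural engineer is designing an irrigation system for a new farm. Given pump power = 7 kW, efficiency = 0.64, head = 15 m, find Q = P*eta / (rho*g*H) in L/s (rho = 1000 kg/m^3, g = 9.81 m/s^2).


Q = (P * 1000 * eta) / (rho * g * H)
  = (7 * 1000 * 0.64) / (1000 * 9.81 * 15)
  = 4480 / 147150
  = 0.03045 m^3/s = 30.45 L/s


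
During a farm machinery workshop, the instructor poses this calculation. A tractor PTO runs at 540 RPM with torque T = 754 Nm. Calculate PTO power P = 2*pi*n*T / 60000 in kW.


P = 2*pi*n*T / 60000
  = 2*pi * 540 * 754 / 60000
  = 2558261.73 / 60000
  = 42.64 kW


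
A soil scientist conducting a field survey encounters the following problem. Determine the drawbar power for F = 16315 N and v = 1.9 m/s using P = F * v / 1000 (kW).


P = F * v / 1000
  = 16315 * 1.9 / 1000
  = 30998.50 / 1000
  = 31.00 kW


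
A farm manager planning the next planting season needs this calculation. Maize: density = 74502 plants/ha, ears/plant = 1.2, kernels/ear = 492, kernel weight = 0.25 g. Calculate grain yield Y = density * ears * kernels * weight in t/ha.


Y = density * ears * kernels * kw
  = 74502 * 1.2 * 492 * 0.25 g/ha
  = 10996495.20 g/ha
  = 10996.50 kg/ha = 11.00 t/ha


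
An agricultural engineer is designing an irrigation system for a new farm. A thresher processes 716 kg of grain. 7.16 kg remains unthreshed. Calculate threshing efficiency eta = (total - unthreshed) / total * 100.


eta = (total - unthreshed) / total * 100
    = (716 - 7.16) / 716 * 100
    = 708.84 / 716 * 100
    = 99%


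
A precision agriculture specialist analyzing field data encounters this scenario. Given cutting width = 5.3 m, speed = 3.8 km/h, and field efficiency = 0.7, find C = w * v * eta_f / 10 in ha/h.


C = w * v * eta_f / 10
  = 5.3 * 3.8 * 0.7 / 10
  = 14.10 / 10
  = 1.41 ha/h


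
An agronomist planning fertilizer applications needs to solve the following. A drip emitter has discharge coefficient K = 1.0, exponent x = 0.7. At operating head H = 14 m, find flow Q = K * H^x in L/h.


Q = K * H^x
  = 1.0 * 14^0.7
  = 1.0 * 6.3429
  = 6.34 L/h


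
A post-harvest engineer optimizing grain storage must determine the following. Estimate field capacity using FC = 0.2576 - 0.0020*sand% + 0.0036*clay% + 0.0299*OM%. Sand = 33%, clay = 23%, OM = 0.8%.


FC = 0.2576 - 0.0020*33 + 0.0036*23 + 0.0299*0.8
   = 0.2576 - 0.0660 + 0.0828 + 0.0239
   = 0.2983


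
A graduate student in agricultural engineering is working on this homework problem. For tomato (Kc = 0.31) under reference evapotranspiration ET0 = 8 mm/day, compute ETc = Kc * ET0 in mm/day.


ETc = Kc * ET0
    = 0.31 * 8
    = 2.48 mm/day


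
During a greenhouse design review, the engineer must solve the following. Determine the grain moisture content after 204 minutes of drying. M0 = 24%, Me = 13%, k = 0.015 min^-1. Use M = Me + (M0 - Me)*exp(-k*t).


M = Me + (M0 - Me) * e^(-k*t)
  = 13 + (24 - 13) * e^(-0.015*204)
  = 13 + 11 * e^(-3.060)
  = 13 + 11 * 0.04689
  = 13 + 0.5158
  = 13.52%


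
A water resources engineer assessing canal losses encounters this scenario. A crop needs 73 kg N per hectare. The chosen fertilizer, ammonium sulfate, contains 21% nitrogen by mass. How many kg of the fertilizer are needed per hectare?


Rate = N_required / (N_content / 100)
     = 73 / (21 / 100)
     = 73 / 0.21
     = 347.62 kg/ha


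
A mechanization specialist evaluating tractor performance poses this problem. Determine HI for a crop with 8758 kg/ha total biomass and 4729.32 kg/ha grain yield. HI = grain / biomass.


HI = grain_yield / biomass
   = 4729.32 / 8758
   = 0.54


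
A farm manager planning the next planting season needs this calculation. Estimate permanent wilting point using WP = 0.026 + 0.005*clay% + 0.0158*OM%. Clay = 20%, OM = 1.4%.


WP = 0.026 + 0.005*20 + 0.0158*1.4
   = 0.026 + 0.1000 + 0.0221
   = 0.1481


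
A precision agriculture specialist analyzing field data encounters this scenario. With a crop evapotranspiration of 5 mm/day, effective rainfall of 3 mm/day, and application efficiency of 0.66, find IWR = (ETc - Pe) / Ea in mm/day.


IWR = (ETc - Pe) / Ea
    = (5 - 3) / 0.66
    = 2 / 0.66
    = 3.03 mm/day


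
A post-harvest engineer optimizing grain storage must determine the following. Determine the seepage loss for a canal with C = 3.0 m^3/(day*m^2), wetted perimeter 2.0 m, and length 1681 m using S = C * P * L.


S = C * P * L
  = 3.0 * 2.0 * 1681
  = 10086 m^3/day


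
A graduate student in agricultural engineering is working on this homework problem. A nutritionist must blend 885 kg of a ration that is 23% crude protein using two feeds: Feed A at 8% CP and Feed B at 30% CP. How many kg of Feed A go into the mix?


parts_A = CP_b - target = 30 - 23 = 7
parts_B = target - CP_a = 23 - 8 = 15
total_parts = 7 + 15 = 22
Feed A = 885 * 7 / 22 = 281.59 kg
Feed B = 885 * 15 / 22 = 603.41 kg

281.59 kg


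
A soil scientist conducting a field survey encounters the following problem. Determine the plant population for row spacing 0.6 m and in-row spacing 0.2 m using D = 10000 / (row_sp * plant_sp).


D = 10000 / (row_sp * plant_sp)
  = 10000 / (0.6 * 0.2)
  = 10000 / 0.1200
  = 83333.33 plants/ha


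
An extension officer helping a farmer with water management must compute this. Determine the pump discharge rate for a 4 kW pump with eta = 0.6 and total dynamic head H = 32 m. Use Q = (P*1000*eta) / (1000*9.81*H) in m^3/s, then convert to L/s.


Q = (P * 1000 * eta) / (rho * g * H)
  = (4 * 1000 * 0.6) / (1000 * 9.81 * 32)
  = 2400 / 313920
  = 0.00765 m^3/s = 7.65 L/s


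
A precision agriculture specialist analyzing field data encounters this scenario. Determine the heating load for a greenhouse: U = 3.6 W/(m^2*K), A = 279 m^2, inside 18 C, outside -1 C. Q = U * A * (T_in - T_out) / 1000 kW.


dT = 18 - (-1) = 19 K
Q = U * A * dT
  = 3.6 * 279 * 19
  = 19083.60 W = 19.08 kW


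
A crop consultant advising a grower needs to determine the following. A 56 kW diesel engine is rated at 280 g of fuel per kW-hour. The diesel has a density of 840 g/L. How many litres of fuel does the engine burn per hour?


FC = P * BSFC / rho_fuel
   = 56 * 280 / 840
   = 15680 / 840
   = 18.67 L/h


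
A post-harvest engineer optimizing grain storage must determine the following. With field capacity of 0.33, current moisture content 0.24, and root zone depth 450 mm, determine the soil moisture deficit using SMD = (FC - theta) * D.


SMD = (FC - theta) * D
    = (0.33 - 0.24) * 450
    = 0.090 * 450
    = 40.50 mm


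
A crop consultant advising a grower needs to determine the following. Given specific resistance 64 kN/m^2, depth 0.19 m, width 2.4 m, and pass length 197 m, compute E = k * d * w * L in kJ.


E = k * d * w * L
  = 64 * 0.19 * 2.4 * 197
  = 5749.25 kJ


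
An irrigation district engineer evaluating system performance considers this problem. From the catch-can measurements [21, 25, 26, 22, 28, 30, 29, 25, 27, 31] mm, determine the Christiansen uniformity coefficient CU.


xbar = 264 / 10 = 26.400
sum|xi - xbar| = 26
CU = 100 * (1 - 26 / (10 * 26.400))
   = 100 * (1 - 0.0985)
   = 90.15%


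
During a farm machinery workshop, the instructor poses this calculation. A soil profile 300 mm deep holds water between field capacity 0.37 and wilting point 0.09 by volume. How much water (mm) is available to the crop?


AW = (FC - WP) * D
   = (0.37 - 0.09) * 300
   = 0.28 * 300
   = 84 mm


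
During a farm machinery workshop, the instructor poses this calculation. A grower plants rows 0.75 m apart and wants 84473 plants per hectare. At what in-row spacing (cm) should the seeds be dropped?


spacing = 10000 / (row_sp * density)
        = 10000 / (0.75 * 84473)
        = 10000 / 63354.75
        = 0.15784 m = 15.78 cm


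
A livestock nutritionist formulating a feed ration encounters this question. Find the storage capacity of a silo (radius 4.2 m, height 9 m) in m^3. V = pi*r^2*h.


V = pi * r^2 * h
  = pi * 4.2^2 * 9
  = pi * 17.64 * 9
  = 498.76 m^3


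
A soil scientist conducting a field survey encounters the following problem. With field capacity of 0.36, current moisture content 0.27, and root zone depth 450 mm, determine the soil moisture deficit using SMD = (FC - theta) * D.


SMD = (FC - theta) * D
    = (0.36 - 0.27) * 450
    = 0.090 * 450
    = 40.50 mm


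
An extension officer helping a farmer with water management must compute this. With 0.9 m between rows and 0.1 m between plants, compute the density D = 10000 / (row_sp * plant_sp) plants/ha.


D = 10000 / (row_sp * plant_sp)
  = 10000 / (0.9 * 0.1)
  = 10000 / 0.0900
  = 111111.11 plants/ha


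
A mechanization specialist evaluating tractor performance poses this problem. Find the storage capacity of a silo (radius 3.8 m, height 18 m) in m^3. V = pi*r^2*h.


V = pi * r^2 * h
  = pi * 3.8^2 * 18
  = pi * 14.44 * 18
  = 816.56 m^3


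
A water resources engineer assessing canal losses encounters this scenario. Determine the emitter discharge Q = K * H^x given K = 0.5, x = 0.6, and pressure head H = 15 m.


Q = K * H^x
  = 0.5 * 15^0.6
  = 0.5 * 5.0776
  = 2.54 L/h


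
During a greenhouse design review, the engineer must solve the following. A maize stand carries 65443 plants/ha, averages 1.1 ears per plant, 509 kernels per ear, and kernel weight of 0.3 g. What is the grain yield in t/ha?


Y = density * ears * kernels * kw
  = 65443 * 1.1 * 509 * 0.3 g/ha
  = 10992460.71 g/ha
  = 10992.46 kg/ha = 10.99 t/ha


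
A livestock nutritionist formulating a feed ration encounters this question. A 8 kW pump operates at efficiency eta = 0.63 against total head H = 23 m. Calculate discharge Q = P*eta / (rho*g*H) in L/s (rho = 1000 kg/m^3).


Q = (P * 1000 * eta) / (rho * g * H)
  = (8 * 1000 * 0.63) / (1000 * 9.81 * 23)
  = 5040 / 225630
  = 0.02234 m^3/s = 22.34 L/s


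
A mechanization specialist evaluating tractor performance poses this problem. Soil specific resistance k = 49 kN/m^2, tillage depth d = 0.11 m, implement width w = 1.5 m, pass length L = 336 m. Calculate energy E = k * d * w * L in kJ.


E = k * d * w * L
  = 49 * 0.11 * 1.5 * 336
  = 2716.56 kJ


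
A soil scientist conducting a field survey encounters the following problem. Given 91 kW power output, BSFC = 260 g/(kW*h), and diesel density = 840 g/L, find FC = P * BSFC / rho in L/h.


FC = P * BSFC / rho_fuel
   = 91 * 260 / 840
   = 23660 / 840
   = 28.17 L/h


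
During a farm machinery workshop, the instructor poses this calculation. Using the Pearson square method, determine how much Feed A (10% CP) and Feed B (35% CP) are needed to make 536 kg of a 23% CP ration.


parts_A = CP_b - target = 35 - 23 = 12
parts_B = target - CP_a = 23 - 10 = 13
total_parts = 12 + 13 = 25
Feed A = 536 * 12 / 25 = 257.28 kg
Feed B = 536 * 13 / 25 = 278.72 kg

257.28 kg


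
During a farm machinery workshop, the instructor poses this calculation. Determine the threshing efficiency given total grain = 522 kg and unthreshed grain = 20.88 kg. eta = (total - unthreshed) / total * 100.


eta = (total - unthreshed) / total * 100
    = (522 - 20.88) / 522 * 100
    = 501.12 / 522 * 100
    = 96%


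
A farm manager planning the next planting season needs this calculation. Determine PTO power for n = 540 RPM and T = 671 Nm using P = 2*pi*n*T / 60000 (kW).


P = 2*pi*n*T / 60000
  = 2*pi * 540 * 671 / 60000
  = 2276649.36 / 60000
  = 37.94 kW


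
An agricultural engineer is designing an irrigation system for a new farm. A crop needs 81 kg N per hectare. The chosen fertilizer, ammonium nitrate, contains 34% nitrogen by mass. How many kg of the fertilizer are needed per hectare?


Rate = N_required / (N_content / 100)
     = 81 / (34 / 100)
     = 81 / 0.34
     = 238.24 kg/ha


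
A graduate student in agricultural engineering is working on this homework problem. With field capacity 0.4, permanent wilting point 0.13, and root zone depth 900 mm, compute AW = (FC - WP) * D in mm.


AW = (FC - WP) * D
   = (0.4 - 0.13) * 900
   = 0.27 * 900
   = 243 mm


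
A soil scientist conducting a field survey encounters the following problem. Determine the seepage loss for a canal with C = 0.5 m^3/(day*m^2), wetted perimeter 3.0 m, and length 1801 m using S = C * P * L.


S = C * P * L
  = 0.5 * 3.0 * 1801
  = 2701.50 m^3/day


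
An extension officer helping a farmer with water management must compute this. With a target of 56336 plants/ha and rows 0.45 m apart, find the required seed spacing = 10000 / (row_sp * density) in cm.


spacing = 10000 / (row_sp * density)
        = 10000 / (0.45 * 56336)
        = 10000 / 25351.20
        = 0.39446 m = 39.45 cm


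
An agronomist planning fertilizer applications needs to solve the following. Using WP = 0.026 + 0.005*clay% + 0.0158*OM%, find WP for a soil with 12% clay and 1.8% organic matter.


WP = 0.026 + 0.005*12 + 0.0158*1.8
   = 0.026 + 0.0600 + 0.0284
   = 0.1144


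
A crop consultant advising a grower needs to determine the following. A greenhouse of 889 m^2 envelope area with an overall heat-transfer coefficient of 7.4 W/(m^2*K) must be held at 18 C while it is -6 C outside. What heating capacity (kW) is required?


dT = 18 - (-6) = 24 K
Q = U * A * dT
  = 7.4 * 889 * 24
  = 157886.40 W = 157.89 kW


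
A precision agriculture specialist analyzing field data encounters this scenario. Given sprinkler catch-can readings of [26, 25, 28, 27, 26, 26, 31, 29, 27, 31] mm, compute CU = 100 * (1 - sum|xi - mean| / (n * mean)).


xbar = 276 / 10 = 27.600
sum|xi - xbar| = 17.200
CU = 100 * (1 - 17.200 / (10 * 27.600))
   = 100 * (1 - 0.0623)
   = 93.77%


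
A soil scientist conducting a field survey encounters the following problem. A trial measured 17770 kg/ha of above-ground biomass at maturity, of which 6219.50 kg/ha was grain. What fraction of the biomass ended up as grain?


HI = grain_yield / biomass
   = 6219.50 / 17770
   = 0.35


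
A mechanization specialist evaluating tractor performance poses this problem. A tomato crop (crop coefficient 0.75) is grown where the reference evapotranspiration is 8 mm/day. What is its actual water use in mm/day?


ETc = Kc * ET0
    = 0.75 * 8
    = 6 mm/day


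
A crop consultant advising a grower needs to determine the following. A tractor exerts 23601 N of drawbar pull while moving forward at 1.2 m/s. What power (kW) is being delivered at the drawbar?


P = F * v / 1000
  = 23601 * 1.2 / 1000
  = 28321.20 / 1000
  = 28.32 kW


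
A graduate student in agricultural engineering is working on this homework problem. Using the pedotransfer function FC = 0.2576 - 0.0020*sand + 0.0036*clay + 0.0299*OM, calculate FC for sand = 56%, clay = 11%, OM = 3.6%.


FC = 0.2576 - 0.0020*56 + 0.0036*11 + 0.0299*3.6
   = 0.2576 - 0.1120 + 0.0396 + 0.1076
   = 0.2928


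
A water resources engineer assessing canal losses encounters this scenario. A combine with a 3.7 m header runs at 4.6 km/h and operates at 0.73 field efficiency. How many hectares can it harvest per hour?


C = w * v * eta_f / 10
  = 3.7 * 4.6 * 0.73 / 10
  = 12.42 / 10
  = 1.24 ha/h


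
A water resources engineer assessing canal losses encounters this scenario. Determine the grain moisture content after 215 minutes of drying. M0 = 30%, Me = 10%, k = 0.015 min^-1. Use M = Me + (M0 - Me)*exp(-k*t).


M = Me + (M0 - Me) * e^(-k*t)
  = 10 + (30 - 10) * e^(-0.015*215)
  = 10 + 20 * e^(-3.225)
  = 10 + 20 * 0.03976
  = 10 + 0.7951
  = 10.80%


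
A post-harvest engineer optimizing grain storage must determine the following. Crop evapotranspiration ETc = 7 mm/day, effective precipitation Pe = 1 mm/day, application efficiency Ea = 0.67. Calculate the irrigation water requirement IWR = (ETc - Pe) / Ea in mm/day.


IWR = (ETc - Pe) / Ea
    = (7 - 1) / 0.67
    = 6 / 0.67
    = 8.96 mm/day


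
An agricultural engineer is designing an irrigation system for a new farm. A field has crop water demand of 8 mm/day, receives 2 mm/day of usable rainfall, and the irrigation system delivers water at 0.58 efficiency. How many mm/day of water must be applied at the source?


IWR = (ETc - Pe) / Ea
    = (8 - 2) / 0.58
    = 6 / 0.58
    = 10.34 mm/day


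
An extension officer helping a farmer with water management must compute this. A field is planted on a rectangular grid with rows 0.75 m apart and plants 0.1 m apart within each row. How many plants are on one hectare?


D = 10000 / (row_sp * plant_sp)
  = 10000 / (0.75 * 0.1)
  = 10000 / 0.0750
  = 133333.33 plants/ha


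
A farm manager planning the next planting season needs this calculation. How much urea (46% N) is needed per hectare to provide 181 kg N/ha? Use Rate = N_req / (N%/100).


Rate = N_required / (N_content / 100)
     = 181 / (46 / 100)
     = 181 / 0.46
     = 393.48 kg/ha


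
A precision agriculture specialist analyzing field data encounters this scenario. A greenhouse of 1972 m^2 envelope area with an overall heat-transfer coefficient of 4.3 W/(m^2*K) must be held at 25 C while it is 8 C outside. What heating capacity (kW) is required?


dT = 25 - (8) = 17 K
Q = U * A * dT
  = 4.3 * 1972 * 17
  = 144153.20 W = 144.15 kW


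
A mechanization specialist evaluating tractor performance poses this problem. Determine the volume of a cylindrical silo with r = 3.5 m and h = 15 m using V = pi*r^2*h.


V = pi * r^2 * h
  = pi * 3.5^2 * 15
  = pi * 12.25 * 15
  = 577.27 m^3


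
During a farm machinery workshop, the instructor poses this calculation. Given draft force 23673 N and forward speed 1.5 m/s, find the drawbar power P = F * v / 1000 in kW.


P = F * v / 1000
  = 23673 * 1.5 / 1000
  = 35509.50 / 1000
  = 35.51 kW


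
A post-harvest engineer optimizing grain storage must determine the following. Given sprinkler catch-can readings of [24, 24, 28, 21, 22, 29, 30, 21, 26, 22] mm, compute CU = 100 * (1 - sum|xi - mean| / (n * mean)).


xbar = 247 / 10 = 24.700
sum|xi - xbar| = 28.400
CU = 100 * (1 - 28.400 / (10 * 24.700))
   = 100 * (1 - 0.1150)
   = 88.50%


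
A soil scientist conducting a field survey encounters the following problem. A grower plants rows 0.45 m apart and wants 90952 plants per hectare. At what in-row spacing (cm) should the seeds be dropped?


spacing = 10000 / (row_sp * density)
        = 10000 / (0.45 * 90952)
        = 10000 / 40928.40
        = 0.24433 m = 24.43 cm


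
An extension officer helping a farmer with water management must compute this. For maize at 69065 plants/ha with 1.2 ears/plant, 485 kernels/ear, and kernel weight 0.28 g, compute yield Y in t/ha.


Y = density * ears * kernels * kw
  = 69065 * 1.2 * 485 * 0.28 g/ha
  = 11254832.40 g/ha
  = 11254.83 kg/ha = 11.25 t/ha


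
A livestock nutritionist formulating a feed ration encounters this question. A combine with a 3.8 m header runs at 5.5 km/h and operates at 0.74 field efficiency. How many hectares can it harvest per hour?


C = w * v * eta_f / 10
  = 3.8 * 5.5 * 0.74 / 10
  = 15.47 / 10
  = 1.55 ha/h


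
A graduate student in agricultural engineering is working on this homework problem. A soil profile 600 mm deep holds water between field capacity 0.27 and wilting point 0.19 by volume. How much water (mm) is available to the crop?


AW = (FC - WP) * D
   = (0.27 - 0.19) * 600
   = 0.08 * 600
   = 48 mm


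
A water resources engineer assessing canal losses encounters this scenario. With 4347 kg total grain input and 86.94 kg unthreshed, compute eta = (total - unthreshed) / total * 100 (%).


eta = (total - unthreshed) / total * 100
    = (4347 - 86.94) / 4347 * 100
    = 4260.06 / 4347 * 100
    = 98%


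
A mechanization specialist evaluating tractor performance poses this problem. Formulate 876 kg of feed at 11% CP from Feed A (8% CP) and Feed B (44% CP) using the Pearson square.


parts_A = CP_b - target = 44 - 11 = 33
parts_B = target - CP_a = 11 - 8 = 3
total_parts = 33 + 3 = 36
Feed A = 876 * 33 / 36 = 803 kg
Feed B = 876 * 3 / 36 = 73 kg

803 kg


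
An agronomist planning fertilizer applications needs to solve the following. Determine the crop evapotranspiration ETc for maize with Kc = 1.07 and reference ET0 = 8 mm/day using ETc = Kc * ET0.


ETc = Kc * ET0
    = 1.07 * 8
    = 8.56 mm/day


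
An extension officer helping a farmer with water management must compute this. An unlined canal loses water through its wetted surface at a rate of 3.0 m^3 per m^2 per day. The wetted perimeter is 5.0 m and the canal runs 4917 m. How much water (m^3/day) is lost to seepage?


S = C * P * L
  = 3.0 * 5.0 * 4917
  = 73755 m^3/day


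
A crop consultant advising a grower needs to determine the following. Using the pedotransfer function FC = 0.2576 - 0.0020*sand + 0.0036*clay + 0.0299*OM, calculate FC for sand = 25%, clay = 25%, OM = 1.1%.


FC = 0.2576 - 0.0020*25 + 0.0036*25 + 0.0299*1.1
   = 0.2576 - 0.0500 + 0.0900 + 0.0329
   = 0.3305


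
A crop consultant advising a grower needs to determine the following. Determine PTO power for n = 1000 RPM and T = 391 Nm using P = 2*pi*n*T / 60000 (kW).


P = 2*pi*n*T / 60000
  = 2*pi * 1000 * 391 / 60000
  = 2456725.46 / 60000
  = 40.95 kW


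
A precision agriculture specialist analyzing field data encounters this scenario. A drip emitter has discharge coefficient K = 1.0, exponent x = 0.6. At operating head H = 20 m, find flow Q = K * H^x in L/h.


Q = K * H^x
  = 1.0 * 20^0.6
  = 1.0 * 6.0342
  = 6.03 L/h


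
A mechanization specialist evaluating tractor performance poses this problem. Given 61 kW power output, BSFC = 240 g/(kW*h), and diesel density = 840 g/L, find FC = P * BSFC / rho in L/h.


FC = P * BSFC / rho_fuel
   = 61 * 240 / 840
   = 14640 / 840
   = 17.43 L/h


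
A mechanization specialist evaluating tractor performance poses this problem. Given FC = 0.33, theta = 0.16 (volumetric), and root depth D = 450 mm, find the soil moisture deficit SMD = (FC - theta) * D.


SMD = (FC - theta) * D
    = (0.33 - 0.16) * 450
    = 0.170 * 450
    = 76.50 mm
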